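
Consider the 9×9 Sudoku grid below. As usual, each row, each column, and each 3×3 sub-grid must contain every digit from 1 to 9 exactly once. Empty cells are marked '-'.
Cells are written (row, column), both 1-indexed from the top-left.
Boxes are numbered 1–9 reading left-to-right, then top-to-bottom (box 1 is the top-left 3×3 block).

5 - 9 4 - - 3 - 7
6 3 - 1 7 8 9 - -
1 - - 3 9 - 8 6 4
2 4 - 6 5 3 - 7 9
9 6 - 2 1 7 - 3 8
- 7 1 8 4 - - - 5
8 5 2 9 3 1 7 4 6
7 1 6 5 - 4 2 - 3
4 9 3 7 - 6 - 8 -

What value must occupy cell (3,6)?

Cell (3,6) itself could take any of {2, 5} by direct elimination.
Consider where 5 can go in column 6.
(1,6) is out (row 1 already has a 5).
(6,6) is out (row 6 already has a 5).
So the only cell in column 6 that can hold 5 is (3,6).
Therefore (3,6) = 5.

5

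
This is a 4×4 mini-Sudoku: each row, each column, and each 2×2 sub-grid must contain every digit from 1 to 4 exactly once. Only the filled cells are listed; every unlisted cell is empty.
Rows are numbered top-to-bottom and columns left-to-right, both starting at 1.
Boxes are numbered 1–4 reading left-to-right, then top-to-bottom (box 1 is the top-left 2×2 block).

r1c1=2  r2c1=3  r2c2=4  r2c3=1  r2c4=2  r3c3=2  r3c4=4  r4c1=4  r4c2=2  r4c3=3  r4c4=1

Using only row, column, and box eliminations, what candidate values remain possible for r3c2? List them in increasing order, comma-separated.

Row 3 already contains {2, 4}.
Column 2 already contains {2, 4}.
Its 2×2 block (box 3) already contains {2, 4}.
Removing those from 1–4 leaves {1, 3} as the candidates for r3c2.

1,3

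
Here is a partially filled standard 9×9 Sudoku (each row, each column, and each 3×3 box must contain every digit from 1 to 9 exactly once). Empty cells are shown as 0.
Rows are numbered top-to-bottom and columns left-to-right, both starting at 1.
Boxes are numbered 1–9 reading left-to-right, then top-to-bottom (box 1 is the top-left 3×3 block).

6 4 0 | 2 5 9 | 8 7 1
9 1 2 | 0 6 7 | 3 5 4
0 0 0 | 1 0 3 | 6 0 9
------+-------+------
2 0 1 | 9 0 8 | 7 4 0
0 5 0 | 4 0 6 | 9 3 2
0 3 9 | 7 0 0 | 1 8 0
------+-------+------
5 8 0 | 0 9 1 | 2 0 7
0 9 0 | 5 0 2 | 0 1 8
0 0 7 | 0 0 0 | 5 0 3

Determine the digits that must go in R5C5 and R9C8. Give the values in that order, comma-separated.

For R5C5:
  Row 5 already contains {2, 3, 4, 5, 6, 9}.
  Column 5 already contains {5, 6, 9}.
  Its 3×3 block (box 5) already contains {4, 6, 7, 8, 9}.
  The only value from 1–9 not eliminated is 1, so R5C5 = 1.
For R9C8:
  Consider where 9 can go in box 9.
  R7C8 is out (row 7 already has a 9).
  R8C7 is out (row 8 already has a 9).
  So the only cell in box 9 that can hold 9 is R9C8.
  So R9C8 = 9.

1,9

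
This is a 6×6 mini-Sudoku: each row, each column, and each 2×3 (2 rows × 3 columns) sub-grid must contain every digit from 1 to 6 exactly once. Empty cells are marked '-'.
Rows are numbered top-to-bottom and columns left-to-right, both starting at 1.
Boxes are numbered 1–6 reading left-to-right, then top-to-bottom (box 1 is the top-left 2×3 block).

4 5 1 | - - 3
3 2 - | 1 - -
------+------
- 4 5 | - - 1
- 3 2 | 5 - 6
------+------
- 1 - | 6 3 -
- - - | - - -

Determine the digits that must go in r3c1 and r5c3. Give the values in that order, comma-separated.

For r3c1:
  Row 3 already contains {1, 4, 5}.
  Column 1 already contains {3, 4}.
  Its 2×3 block (box 3) already contains {2, 3, 4, 5}.
  The only value from 1–6 not eliminated is 6, so r3c1 = 6.
For r5c3:
  Row 5 already contains {1, 3, 6}.
  Column 3 already contains {1, 2, 5}.
  Its 2×3 block (box 5) already contains {1}.
  The only value from 1–6 not eliminated is 4, so r5c3 = 4.

6,4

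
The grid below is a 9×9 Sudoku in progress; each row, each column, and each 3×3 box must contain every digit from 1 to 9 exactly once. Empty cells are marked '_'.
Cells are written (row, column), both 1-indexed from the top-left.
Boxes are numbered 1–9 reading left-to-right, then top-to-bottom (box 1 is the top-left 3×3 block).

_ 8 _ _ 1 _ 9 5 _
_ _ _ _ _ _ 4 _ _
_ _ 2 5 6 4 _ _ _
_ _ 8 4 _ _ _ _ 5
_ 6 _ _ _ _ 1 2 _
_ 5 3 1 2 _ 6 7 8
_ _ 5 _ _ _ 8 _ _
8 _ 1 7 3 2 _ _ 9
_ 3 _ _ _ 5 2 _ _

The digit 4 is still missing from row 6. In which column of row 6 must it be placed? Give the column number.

Consider where 4 can go in row 6.
(6,6) is out (column 6 already has a 4).
So the only cell in row 6 that can hold 4 is (6,1).
That is column 1.

1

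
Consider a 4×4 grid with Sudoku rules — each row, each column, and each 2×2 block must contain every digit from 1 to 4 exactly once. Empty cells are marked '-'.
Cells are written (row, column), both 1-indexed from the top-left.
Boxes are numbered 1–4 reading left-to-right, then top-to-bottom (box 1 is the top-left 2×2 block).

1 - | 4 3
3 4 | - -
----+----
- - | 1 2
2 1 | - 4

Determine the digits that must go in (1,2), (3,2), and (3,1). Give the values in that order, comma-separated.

For (1,2):
  Row 1 already contains {1, 3, 4}.
  Column 2 already contains {1, 4}.
  Its 2×2 block (box 1) already contains {1, 3, 4}.
  The only value from 1–4 not eliminated is 2, so (1,2) = 2.
For (3,2):
  Row 3 already contains {1, 2}.
  Column 2 already contains {1, 4}.
  Its 2×2 block (box 3) already contains {1, 2}.
  The only value from 1–4 not eliminated is 3, so (3,2) = 3.
For (3,1):
  Row 3 already contains {1, 2}.
  Column 1 already contains {1, 2, 3}.
  Its 2×2 block (box 3) already contains {1, 2}.
  The only value from 1–4 not eliminated is 4, so (3,1) = 4.

2,3,4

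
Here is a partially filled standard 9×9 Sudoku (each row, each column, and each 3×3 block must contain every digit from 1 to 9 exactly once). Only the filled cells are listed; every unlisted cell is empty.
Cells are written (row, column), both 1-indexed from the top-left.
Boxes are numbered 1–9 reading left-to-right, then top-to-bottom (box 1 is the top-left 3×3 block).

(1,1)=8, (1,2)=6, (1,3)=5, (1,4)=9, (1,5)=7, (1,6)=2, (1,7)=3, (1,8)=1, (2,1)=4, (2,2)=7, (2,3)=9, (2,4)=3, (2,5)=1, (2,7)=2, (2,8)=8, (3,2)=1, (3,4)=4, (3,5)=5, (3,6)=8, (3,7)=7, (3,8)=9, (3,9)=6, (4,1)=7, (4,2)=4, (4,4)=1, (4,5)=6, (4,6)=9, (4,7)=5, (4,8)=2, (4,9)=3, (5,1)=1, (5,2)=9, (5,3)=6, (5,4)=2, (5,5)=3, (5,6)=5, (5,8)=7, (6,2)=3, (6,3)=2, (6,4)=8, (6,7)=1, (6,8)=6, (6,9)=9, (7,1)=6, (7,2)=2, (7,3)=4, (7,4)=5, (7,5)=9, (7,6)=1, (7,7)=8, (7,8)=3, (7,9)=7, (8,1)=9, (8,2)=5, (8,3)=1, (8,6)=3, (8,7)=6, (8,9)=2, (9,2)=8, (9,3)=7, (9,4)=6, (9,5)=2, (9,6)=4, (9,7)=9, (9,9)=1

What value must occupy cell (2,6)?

Row 2 already contains {1, 2, 3, 4, 7, 8, 9}.
Column 6 already contains {1, 2, 3, 4, 5, 8, 9}.
Its 3×3 block (box 2) already contains {1, 2, 3, 4, 5, 7, 8, 9}.
The only value from 1–9 not eliminated is 6, so (2,6) = 6.

6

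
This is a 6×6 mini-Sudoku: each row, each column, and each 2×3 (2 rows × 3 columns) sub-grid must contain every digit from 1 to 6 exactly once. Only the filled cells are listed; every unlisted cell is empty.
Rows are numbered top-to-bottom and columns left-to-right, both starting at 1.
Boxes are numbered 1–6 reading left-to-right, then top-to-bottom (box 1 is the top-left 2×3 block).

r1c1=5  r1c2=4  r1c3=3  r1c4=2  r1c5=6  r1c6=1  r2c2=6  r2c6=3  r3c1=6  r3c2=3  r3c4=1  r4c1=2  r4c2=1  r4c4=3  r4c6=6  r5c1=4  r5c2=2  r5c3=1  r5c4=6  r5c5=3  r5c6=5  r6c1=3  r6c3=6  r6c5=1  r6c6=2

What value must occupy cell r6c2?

Row 6 already contains {1, 2, 3, 6}.
Column 2 already contains {1, 2, 3, 4, 6}.
Its 2×3 block (box 5) already contains {1, 2, 3, 4, 6}.
The only value from 1–6 not eliminated is 5, so r6c2 = 5.

5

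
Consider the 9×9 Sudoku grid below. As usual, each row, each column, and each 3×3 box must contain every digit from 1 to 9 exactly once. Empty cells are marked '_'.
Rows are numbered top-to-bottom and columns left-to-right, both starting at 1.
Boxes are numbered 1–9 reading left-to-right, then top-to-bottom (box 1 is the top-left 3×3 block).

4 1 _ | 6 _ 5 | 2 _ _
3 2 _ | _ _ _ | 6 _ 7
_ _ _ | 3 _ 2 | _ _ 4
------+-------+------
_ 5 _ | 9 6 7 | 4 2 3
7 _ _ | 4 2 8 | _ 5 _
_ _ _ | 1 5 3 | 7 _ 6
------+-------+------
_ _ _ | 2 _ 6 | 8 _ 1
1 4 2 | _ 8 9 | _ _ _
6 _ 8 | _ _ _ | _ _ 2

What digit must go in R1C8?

Cell R1C8 itself could take any of {3, 8, 9} by direct elimination.
Consider where 3 can go in row 1.
R1C3 is out (box 1 already has a 3).
R1C5 is out (box 2 already has a 3).
R1C9 is out (column 9 already has a 3).
So the only cell in row 1 that can hold 3 is R1C8.
Therefore R1C8 = 3.

3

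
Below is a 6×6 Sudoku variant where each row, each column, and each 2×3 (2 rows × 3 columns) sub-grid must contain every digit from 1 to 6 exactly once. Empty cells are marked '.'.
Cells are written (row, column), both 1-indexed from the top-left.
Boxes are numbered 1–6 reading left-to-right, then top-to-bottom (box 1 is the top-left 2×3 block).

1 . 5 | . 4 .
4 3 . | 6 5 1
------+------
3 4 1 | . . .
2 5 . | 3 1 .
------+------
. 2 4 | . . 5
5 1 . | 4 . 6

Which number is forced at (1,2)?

Row 1 already contains {1, 4, 5}.
Column 2 already contains {1, 2, 3, 4, 5}.
Its 2×3 block (box 1) already contains {1, 3, 4, 5}.
The only value from 1–6 not eliminated is 6, so (1,2) = 6.

6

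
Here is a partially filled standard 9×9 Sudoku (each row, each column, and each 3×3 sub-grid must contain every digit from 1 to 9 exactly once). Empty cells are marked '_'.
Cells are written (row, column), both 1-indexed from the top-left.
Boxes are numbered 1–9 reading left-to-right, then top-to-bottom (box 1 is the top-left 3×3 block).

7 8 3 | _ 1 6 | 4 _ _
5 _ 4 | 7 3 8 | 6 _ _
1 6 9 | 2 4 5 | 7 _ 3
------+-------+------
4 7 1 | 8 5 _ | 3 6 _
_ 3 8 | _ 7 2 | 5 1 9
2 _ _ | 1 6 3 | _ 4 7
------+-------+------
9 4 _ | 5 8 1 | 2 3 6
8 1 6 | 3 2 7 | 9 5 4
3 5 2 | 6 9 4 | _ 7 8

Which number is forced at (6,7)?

Row 6 already contains {1, 2, 3, 4, 6, 7}.
Column 7 already contains {2, 3, 4, 5, 6, 7, 9}.
Its 3×3 block (box 6) already contains {1, 3, 4, 5, 6, 7, 9}.
The only value from 1–9 not eliminated is 8, so (6,7) = 8.

8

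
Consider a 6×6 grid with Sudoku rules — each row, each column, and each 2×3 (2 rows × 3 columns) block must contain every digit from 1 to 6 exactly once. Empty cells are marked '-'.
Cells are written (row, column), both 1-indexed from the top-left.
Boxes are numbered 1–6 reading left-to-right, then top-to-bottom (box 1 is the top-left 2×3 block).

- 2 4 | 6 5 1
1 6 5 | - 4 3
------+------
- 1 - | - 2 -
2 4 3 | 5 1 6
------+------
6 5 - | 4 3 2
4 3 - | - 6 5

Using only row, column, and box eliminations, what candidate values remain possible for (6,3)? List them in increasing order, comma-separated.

1,2

Row 6 already contains {3, 4, 5, 6}.
Column 3 already contains {3, 4, 5}.
Its 2×3 block (box 5) already contains {3, 4, 5, 6}.
Removing those from 1–6 leaves {1, 2} as the candidates for (6,3).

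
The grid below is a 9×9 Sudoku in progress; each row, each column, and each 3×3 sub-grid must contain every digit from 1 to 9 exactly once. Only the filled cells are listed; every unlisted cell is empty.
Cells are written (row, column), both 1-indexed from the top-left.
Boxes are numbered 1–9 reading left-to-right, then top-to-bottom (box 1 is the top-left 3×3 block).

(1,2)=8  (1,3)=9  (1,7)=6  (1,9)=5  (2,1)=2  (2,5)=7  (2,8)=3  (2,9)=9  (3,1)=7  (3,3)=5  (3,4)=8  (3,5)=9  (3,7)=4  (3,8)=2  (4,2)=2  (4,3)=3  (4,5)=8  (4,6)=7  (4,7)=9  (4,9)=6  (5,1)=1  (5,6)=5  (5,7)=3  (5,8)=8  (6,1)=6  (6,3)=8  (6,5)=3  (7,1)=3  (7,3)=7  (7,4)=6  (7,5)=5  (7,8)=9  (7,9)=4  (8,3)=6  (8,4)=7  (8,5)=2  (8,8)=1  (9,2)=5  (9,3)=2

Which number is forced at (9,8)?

6

Cell (9,8) itself could take any of {6, 7} by direct elimination.
Consider where 6 can go in box 9.
(7,7) is out (row 7 already has a 6).
(8,7) is out (row 8 already has a 6).
(8,9) is out (row 8 already has a 6).
(9,7) is out (column 7 already has a 6).
(9,9) is out (column 9 already has a 6).
So the only cell in box 9 that can hold 6 is (9,8).
Therefore (9,8) = 6.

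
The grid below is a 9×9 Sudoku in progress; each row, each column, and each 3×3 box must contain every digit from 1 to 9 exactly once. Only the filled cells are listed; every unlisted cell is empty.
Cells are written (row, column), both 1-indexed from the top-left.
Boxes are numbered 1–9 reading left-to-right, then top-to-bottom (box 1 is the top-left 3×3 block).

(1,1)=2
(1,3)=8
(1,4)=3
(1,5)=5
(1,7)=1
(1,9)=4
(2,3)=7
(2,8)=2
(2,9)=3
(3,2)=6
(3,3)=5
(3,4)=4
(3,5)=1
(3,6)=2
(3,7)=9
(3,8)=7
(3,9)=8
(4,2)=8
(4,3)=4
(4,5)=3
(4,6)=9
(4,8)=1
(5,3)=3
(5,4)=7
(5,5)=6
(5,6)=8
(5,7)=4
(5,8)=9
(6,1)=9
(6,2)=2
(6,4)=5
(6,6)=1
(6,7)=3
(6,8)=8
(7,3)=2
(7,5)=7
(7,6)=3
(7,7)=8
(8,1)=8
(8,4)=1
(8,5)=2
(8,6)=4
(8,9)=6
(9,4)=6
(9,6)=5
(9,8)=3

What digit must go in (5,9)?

2

Cell (5,9) itself could take any of {2, 5} by direct elimination.
Consider where 2 can go in row 5.
(5,1) is out (column 1 already has a 2).
(5,2) is out (column 2 already has a 2).
So the only cell in row 5 that can hold 2 is (5,9).
Therefore (5,9) = 2.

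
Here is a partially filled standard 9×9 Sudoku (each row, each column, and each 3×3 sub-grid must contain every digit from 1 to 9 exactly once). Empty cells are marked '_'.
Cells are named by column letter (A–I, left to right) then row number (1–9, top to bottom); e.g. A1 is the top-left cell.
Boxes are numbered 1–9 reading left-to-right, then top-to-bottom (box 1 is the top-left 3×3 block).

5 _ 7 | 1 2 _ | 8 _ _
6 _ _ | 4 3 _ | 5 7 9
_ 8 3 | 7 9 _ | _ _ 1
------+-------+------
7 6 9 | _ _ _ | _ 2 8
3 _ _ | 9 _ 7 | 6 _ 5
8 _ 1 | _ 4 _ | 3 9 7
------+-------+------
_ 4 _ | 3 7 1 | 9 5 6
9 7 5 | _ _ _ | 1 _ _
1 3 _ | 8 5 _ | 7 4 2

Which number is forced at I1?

4

Cell I1 itself could take any of {3, 4} by direct elimination.
Consider where 4 can go in column I.
I8 is out (box 9 already has a 4).
So the only cell in column I that can hold 4 is I1.
Therefore I1 = 4.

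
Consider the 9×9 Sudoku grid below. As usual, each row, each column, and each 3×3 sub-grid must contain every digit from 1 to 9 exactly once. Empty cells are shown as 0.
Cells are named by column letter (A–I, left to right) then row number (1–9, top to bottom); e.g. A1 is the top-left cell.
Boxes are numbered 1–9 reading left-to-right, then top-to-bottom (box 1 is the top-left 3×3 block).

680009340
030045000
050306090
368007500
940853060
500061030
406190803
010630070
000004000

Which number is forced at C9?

3

Cell C9 itself could take any of {2, 3, 5, 7, 9} by direct elimination.
Consider where 3 can go in column C.
C1 is out (row 1 already has a 3). C2 is out (row 2 already has a 3). C3 is out (row 3 already has a 3). C5 is out (row 5 already has a 3). The remaining empty cells in column C are similarly blocked.
So the only cell in column C that can hold 3 is C9.
Therefore C9 = 3.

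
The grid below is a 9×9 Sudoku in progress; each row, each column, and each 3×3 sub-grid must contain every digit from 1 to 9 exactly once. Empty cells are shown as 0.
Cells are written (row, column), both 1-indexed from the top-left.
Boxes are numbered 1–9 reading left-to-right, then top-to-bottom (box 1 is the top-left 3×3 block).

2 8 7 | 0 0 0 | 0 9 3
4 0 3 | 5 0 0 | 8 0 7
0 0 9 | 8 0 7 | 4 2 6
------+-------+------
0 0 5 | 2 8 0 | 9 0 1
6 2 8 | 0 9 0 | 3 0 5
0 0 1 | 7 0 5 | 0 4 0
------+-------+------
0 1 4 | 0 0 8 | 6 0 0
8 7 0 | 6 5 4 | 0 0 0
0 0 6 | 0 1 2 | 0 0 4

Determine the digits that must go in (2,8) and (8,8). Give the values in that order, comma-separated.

For (2,8):
  Row 2 already contains {3, 4, 5, 7, 8}.
  Column 8 already contains {2, 4, 9}.
  Its 3×3 block (box 3) already contains {2, 3, 4, 6, 7, 8, 9}.
  The only value from 1–9 not eliminated is 1, so (2,8) = 1.
For (8,8):
  Consider where 3 can go in row 8.
  (8,3) is out (column 3 already has a 3).
  (8,7) is out (column 7 already has a 3).
  (8,9) is out (column 9 already has a 3).
  So the only cell in row 8 that can hold 3 is (8,8).
  So (8,8) = 3.

1,3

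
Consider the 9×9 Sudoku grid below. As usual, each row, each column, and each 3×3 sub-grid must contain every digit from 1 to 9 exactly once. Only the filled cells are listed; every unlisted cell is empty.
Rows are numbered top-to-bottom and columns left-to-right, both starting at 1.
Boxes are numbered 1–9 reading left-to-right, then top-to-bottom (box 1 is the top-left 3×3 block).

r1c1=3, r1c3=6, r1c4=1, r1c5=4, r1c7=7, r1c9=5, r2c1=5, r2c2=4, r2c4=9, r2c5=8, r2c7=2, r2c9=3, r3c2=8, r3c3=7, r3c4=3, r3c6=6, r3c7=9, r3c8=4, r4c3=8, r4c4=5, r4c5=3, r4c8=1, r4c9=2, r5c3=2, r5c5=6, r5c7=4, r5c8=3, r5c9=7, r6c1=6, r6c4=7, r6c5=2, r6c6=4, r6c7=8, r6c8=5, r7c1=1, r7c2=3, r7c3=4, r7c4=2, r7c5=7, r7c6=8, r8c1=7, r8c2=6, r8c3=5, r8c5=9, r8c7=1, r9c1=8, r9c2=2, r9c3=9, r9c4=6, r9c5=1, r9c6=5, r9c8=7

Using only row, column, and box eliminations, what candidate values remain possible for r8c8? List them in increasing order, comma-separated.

2,8

Row 8 already contains {1, 5, 6, 7, 9}.
Column 8 already contains {1, 3, 4, 5, 7}.
Its 3×3 block (box 9) already contains {1, 7}.
Removing those from 1–9 leaves {2, 8} as the candidates for r8c8.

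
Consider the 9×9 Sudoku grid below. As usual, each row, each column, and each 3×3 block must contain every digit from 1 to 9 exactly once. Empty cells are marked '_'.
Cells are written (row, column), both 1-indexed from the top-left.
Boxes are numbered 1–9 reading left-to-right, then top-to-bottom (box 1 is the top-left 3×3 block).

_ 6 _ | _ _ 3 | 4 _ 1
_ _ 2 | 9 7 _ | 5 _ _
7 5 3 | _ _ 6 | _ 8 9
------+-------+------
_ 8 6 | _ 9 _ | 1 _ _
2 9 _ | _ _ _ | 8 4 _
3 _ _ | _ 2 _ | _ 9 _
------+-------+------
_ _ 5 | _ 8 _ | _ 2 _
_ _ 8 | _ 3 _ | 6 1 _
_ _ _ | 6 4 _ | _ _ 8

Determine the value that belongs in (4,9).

Cell (4,9) itself could take any of {2, 3, 5, 7} by direct elimination.
Consider where 2 can go in column 9.
(2,9) is out (row 2 already has a 2).
(5,9) is out (row 5 already has a 2).
(6,9) is out (row 6 already has a 2).
(7,9) is out (row 7 already has a 2).
(8,9) is out (box 9 already has a 2).
So the only cell in column 9 that can hold 2 is (4,9).
Therefore (4,9) = 2.

2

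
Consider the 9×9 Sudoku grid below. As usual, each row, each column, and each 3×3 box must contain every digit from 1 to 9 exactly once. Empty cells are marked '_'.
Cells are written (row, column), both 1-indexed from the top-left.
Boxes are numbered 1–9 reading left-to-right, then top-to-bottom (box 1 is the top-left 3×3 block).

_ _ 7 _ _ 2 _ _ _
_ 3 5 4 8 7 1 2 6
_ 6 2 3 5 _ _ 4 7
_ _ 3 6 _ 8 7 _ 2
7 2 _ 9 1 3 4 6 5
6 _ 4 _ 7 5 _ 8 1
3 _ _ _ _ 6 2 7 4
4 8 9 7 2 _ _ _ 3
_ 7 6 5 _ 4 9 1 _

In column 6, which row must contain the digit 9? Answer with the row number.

Consider where 9 can go in column 6.
(8,6) is out (row 8 already has a 9).
So the only cell in column 6 that can hold 9 is (3,6).
That is row 3.

3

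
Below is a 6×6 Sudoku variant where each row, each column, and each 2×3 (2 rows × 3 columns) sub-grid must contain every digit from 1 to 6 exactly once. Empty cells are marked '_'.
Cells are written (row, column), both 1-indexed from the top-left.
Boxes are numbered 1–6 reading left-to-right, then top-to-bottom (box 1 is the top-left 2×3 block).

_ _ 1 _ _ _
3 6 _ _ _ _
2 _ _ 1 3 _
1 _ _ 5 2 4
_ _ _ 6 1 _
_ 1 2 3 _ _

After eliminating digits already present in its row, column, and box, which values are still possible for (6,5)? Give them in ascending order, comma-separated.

4,5

Row 6 already contains {1, 2, 3}.
Column 5 already contains {1, 2, 3}.
Its 2×3 block (box 6) already contains {1, 3, 6}.
Removing those from 1–6 leaves {4, 5} as the candidates for (6,5).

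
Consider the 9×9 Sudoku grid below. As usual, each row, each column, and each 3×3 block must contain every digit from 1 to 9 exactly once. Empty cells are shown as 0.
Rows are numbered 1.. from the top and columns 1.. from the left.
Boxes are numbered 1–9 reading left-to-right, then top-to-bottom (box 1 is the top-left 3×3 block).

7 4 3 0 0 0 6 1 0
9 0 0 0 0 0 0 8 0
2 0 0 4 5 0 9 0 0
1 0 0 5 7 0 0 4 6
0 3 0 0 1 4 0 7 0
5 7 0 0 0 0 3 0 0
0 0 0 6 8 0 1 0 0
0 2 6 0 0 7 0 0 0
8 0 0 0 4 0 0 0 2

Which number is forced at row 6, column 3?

Cell row 6, column 3 itself could take any of {2, 4, 8, 9} by direct elimination.
Consider where 4 can go in box 4.
row 4, column 2 is out (row 4 already has a 4).
row 4, column 3 is out (row 4 already has a 4).
row 5, column 1 is out (row 5 already has a 4).
row 5, column 3 is out (row 5 already has a 4).
So the only cell in box 4 that can hold 4 is row 6, column 3.
Therefore row 6, column 3 = 4.

4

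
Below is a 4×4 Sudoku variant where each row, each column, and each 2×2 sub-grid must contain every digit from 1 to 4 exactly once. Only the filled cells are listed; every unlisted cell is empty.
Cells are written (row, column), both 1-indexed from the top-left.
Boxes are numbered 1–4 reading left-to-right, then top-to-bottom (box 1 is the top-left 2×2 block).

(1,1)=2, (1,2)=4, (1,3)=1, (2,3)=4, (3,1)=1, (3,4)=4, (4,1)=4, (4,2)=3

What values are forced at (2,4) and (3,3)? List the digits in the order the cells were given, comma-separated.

2,3

For (2,4):
  Consider where 2 can go in box 2.
  (1,4) is out (row 1 already has a 2).
  So the only cell in box 2 that can hold 2 is (2,4).
  So (2,4) = 2.
For (3,3):
  Consider where 3 can go in box 4.
  (4,3) is out (row 4 already has a 3).
  (4,4) is out (row 4 already has a 3).
  So the only cell in box 4 that can hold 3 is (3,3).
  So (3,3) = 3.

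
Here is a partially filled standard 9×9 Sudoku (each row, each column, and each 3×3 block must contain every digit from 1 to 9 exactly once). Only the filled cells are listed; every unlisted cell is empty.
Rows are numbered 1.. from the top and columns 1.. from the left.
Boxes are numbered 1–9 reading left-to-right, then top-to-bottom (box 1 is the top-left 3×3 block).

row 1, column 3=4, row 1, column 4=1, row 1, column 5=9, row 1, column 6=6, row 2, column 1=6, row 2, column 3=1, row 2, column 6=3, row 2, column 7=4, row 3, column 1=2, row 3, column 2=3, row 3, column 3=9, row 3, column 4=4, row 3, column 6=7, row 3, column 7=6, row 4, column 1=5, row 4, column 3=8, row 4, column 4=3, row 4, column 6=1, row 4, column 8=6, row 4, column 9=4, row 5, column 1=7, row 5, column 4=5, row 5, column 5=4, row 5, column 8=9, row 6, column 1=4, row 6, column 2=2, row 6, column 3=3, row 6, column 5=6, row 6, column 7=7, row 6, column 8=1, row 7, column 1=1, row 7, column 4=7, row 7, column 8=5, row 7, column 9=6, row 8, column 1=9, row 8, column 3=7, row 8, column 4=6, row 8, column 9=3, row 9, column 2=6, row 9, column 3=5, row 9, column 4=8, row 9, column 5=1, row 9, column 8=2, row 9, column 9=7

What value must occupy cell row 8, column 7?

Cell row 8, column 7 itself could take any of {1, 8} by direct elimination.
Consider where 1 can go in column 7.
row 1, column 7 is out (row 1 already has a 1).
row 4, column 7 is out (row 4 already has a 1).
row 5, column 7 is out (box 6 already has a 1).
row 7, column 7 is out (row 7 already has a 1).
row 9, column 7 is out (row 9 already has a 1).
So the only cell in column 7 that can hold 1 is row 8, column 7.
Therefore row 8, column 7 = 1.

1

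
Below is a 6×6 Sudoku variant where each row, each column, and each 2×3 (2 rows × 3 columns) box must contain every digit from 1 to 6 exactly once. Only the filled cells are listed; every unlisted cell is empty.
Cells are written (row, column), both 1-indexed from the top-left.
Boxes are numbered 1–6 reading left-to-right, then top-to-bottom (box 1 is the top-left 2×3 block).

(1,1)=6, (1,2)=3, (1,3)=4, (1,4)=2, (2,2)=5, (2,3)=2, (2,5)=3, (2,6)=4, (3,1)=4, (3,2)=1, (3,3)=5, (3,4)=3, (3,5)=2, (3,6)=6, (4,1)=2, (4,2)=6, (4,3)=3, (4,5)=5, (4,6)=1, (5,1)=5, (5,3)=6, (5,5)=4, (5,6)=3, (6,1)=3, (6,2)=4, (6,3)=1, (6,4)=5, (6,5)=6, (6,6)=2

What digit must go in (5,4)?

Row 5 already contains {3, 4, 5, 6}.
Column 4 already contains {2, 3, 5}.
Its 2×3 block (box 6) already contains {2, 3, 4, 5, 6}.
The only value from 1–6 not eliminated is 1, so (5,4) = 1.

1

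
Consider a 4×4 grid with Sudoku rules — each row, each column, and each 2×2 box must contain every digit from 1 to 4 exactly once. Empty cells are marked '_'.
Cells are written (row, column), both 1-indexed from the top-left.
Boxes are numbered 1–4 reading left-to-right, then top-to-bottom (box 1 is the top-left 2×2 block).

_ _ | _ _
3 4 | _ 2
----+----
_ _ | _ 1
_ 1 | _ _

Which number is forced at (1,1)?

Cell (1,1) itself could take any of {1, 2} by direct elimination.
Consider where 1 can go in column 1.
(3,1) is out (row 3 already has a 1).
(4,1) is out (row 4 already has a 1).
So the only cell in column 1 that can hold 1 is (1,1).
Therefore (1,1) = 1.

1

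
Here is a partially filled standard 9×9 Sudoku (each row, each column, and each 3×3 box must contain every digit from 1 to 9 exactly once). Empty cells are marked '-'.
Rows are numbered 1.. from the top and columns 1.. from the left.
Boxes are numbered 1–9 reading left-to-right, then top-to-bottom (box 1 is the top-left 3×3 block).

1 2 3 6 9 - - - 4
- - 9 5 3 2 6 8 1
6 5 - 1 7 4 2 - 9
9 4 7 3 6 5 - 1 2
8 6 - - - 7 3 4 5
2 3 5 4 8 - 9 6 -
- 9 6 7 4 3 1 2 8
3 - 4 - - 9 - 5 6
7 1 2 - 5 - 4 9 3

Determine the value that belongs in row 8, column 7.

Row 8 already contains {3, 4, 5, 6, 9}.
Column 7 already contains {1, 2, 3, 4, 6, 9}.
Its 3×3 block (box 9) already contains {1, 2, 3, 4, 5, 6, 8, 9}.
The only value from 1–9 not eliminated is 7, so row 8, column 7 = 7.

7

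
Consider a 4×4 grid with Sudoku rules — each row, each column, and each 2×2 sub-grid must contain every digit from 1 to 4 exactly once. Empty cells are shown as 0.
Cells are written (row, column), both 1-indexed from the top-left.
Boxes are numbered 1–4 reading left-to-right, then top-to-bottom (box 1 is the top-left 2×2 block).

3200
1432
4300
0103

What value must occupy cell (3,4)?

1

Row 3 already contains {3, 4}.
Column 4 already contains {2, 3}.
Its 2×2 block (box 4) already contains {3}.
The only value from 1–4 not eliminated is 1, so (3,4) = 1.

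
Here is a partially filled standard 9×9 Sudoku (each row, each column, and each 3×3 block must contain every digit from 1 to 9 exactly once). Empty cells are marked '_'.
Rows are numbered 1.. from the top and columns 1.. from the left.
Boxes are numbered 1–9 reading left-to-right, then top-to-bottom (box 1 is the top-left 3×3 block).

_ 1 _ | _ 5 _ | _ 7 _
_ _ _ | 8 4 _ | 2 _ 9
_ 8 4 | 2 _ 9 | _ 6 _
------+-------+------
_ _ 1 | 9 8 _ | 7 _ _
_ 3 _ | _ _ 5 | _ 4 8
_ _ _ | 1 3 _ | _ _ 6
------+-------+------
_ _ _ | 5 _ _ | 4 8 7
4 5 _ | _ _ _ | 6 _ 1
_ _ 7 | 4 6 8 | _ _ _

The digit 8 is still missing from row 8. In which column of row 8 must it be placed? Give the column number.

Consider where 8 can go in row 8.
row 8, column 4 is out (column 4 already has a 8).
row 8, column 5 is out (column 5 already has a 8).
row 8, column 6 is out (column 6 already has a 8).
row 8, column 8 is out (column 8 already has a 8).
So the only cell in row 8 that can hold 8 is row 8, column 3.
That is column 3.

3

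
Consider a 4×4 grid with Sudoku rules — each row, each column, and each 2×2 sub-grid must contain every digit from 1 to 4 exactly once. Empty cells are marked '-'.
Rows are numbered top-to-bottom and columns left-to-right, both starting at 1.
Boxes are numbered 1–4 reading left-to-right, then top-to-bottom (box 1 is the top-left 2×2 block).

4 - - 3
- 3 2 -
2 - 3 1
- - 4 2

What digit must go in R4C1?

Cell R4C1 itself could take any of {1, 3} by direct elimination.
Consider where 3 can go in box 3.
R3C2 is out (row 3 already has a 3).
R4C2 is out (column 2 already has a 3).
So the only cell in box 3 that can hold 3 is R4C1.
Therefore R4C1 = 3.

3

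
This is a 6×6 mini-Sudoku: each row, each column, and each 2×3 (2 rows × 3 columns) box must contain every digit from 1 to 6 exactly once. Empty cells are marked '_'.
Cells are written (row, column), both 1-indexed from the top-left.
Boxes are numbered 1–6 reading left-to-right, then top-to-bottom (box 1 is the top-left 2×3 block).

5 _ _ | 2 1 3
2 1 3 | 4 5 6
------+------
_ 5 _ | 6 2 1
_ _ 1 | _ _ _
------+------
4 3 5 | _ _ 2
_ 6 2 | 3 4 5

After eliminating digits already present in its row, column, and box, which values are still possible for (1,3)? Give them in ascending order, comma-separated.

4,6

Row 1 already contains {1, 2, 3, 5}.
Column 3 already contains {1, 2, 3, 5}.
Its 2×3 block (box 1) already contains {1, 2, 3, 5}.
Removing those from 1–6 leaves {4, 6} as the candidates for (1,3).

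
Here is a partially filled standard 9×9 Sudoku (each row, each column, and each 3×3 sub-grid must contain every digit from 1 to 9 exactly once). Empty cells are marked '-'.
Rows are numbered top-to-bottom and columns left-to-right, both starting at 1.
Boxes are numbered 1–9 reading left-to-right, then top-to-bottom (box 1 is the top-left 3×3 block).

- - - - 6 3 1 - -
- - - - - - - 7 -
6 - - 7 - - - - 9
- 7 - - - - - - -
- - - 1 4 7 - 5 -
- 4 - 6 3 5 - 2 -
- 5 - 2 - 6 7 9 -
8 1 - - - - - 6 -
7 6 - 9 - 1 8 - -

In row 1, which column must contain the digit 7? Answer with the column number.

Consider where 7 can go in row 1.
R1C1 is out (column 1 already has a 7).
R1C2 is out (column 2 already has a 7).
R1C4 is out (column 4 already has a 7).
R1C8 is out (column 8 already has a 7).
R1C9 is out (box 3 already has a 7).
So the only cell in row 1 that can hold 7 is R1C3.
That is column 3.

3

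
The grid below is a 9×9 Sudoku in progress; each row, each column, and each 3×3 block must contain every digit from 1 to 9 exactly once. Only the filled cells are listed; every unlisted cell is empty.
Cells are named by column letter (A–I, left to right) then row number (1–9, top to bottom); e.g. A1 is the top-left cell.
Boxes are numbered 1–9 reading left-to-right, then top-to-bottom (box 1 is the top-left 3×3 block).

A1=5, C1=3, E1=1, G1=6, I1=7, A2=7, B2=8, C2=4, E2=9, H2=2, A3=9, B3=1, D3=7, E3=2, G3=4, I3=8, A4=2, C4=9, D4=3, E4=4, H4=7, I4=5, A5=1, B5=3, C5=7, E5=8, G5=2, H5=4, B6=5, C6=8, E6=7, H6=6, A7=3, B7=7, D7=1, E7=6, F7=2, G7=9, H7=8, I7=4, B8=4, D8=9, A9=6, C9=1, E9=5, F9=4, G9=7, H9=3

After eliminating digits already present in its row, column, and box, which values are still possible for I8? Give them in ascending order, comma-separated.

1,2,6

Row 8 already contains {4, 9}.
Column I already contains {4, 5, 7, 8}.
Its 3×3 block (box 9) already contains {3, 4, 7, 8, 9}.
Removing those from 1–9 leaves {1, 2, 6} as the candidates for I8.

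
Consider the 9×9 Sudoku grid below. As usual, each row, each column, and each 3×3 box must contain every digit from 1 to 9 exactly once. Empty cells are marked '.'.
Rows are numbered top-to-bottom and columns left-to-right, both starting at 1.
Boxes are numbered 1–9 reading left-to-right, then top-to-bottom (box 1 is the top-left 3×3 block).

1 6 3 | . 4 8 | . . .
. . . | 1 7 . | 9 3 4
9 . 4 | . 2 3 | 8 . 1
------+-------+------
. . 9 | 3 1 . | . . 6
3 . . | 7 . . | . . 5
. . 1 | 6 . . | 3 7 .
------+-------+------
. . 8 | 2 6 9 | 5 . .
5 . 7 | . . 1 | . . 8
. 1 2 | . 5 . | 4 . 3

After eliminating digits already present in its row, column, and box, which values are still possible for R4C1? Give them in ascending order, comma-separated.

2,4,7,8

Row 4 already contains {1, 3, 6, 9}.
Column 1 already contains {1, 3, 5, 9}.
Its 3×3 block (box 4) already contains {1, 3, 9}.
Removing those from 1–9 leaves {2, 4, 7, 8} as the candidates for R4C1.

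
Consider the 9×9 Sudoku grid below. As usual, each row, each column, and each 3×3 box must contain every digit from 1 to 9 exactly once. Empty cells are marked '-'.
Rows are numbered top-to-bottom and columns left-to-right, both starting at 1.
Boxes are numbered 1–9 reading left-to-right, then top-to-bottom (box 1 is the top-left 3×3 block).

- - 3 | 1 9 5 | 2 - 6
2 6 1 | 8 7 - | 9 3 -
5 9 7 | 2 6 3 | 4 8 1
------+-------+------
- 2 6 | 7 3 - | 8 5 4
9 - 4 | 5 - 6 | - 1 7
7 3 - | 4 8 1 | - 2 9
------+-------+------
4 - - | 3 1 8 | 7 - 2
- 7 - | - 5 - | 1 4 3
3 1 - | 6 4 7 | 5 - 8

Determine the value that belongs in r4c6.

9

Row 4 already contains {2, 3, 4, 5, 6, 7, 8}.
Column 6 already contains {1, 3, 5, 6, 7, 8}.
Its 3×3 block (box 5) already contains {1, 3, 4, 5, 6, 7, 8}.
The only value from 1–9 not eliminated is 9, so r4c6 = 9.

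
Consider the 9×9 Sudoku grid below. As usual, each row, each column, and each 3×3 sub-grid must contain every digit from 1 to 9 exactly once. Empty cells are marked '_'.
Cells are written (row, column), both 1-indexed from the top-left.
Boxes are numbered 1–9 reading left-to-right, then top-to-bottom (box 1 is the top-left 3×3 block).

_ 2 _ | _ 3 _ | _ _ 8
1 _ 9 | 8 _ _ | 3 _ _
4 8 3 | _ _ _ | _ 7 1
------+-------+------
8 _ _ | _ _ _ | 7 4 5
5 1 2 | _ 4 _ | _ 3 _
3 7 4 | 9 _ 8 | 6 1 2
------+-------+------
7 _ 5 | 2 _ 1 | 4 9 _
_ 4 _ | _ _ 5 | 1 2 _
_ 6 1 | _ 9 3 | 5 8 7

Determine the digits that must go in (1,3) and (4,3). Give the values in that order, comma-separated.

For (1,3):
  Consider where 7 can go in box 1.
  (1,1) is out (column 1 already has a 7).
  (2,2) is out (column 2 already has a 7).
  So the only cell in box 1 that can hold 7 is (1,3).
  So (1,3) = 7.
For (4,3):
  Row 4 already contains {4, 5, 7, 8}.
  Column 3 already contains {1, 2, 3, 4, 5, 9}.
  Its 3×3 block (box 4) already contains {1, 2, 3, 4, 5, 7, 8}.
  The only value from 1–9 not eliminated is 6, so (4,3) = 6.

7,6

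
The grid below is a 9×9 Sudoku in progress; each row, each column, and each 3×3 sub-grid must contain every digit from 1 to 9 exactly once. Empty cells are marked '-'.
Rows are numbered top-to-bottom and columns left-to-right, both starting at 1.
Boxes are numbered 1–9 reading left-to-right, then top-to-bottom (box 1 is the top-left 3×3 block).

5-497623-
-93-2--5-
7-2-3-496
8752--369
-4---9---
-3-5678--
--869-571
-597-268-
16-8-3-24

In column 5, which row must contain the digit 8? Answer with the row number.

5

Consider where 8 can go in column 5.
R4C5 is out (row 4 already has a 8).
R8C5 is out (row 8 already has a 8).
R9C5 is out (row 9 already has a 8).
So the only cell in column 5 that can hold 8 is R5C5.
That is row 5.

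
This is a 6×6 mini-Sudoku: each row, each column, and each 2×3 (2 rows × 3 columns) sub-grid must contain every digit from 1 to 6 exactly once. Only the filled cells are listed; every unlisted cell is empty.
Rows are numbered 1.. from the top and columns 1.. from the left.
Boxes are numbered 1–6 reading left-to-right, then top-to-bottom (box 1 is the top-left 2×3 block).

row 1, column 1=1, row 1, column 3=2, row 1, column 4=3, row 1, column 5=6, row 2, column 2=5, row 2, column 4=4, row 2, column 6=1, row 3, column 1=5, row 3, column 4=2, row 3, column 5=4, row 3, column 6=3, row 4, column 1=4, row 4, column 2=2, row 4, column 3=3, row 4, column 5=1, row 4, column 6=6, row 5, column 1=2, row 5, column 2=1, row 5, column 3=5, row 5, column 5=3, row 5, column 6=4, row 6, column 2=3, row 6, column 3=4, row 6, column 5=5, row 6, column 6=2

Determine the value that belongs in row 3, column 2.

6

Row 3 already contains {2, 3, 4, 5}.
Column 2 already contains {1, 2, 3, 5}.
Its 2×3 block (box 3) already contains {2, 3, 4, 5}.
The only value from 1–6 not eliminated is 6, so row 3, column 2 = 6.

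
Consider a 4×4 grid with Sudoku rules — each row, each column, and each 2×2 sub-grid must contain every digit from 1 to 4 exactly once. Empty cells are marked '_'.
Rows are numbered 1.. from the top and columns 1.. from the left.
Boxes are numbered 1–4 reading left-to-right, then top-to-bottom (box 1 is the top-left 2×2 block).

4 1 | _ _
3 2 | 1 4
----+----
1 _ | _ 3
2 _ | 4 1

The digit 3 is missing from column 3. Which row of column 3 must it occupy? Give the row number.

Consider where 3 can go in column 3.
row 3, column 3 is out (row 3 already has a 3).
So the only cell in column 3 that can hold 3 is row 1, column 3.
That is row 1.

1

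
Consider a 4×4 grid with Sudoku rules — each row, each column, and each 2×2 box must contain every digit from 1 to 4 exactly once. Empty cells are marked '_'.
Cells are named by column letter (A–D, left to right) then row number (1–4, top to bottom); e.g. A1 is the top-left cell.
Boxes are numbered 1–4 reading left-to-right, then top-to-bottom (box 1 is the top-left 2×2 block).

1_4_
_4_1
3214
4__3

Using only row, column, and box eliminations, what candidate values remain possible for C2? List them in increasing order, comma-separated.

2,3

Row 2 already contains {1, 4}.
Column C already contains {1, 4}.
Its 2×2 block (box 2) already contains {1, 4}.
Removing those from 1–4 leaves {2, 3} as the candidates for C2.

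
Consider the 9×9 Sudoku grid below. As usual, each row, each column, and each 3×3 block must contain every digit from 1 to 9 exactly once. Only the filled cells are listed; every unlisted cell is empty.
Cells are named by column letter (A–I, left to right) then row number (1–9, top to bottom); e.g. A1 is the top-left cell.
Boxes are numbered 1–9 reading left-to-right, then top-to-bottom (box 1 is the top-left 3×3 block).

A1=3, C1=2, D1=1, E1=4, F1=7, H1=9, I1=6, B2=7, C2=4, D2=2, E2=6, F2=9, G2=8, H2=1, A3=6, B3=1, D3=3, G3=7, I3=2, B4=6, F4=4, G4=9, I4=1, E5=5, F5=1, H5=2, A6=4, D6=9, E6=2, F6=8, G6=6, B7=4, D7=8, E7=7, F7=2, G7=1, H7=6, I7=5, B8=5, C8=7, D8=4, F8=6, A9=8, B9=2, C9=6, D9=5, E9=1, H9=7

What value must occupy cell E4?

3

Row 4 already contains {1, 4, 6, 9}.
Column E already contains {1, 2, 4, 5, 6, 7}.
Its 3×3 block (box 5) already contains {1, 2, 4, 5, 8, 9}.
The only value from 1–9 not eliminated is 3, so E4 = 3.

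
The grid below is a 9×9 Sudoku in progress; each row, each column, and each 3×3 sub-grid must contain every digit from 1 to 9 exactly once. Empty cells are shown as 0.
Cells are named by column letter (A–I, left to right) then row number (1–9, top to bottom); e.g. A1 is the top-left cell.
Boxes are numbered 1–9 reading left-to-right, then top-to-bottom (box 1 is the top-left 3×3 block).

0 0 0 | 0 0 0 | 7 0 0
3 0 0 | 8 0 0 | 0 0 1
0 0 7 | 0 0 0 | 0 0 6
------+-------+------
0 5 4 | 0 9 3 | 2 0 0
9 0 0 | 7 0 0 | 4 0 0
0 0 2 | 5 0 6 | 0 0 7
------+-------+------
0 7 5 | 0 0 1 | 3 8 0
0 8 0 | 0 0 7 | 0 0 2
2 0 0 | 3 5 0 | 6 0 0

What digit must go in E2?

Cell E2 itself could take any of {2, 4, 6, 7} by direct elimination.
Consider where 7 can go in column E.
E1 is out (row 1 already has a 7). E3 is out (row 3 already has a 7). E5 is out (row 5 already has a 7). E6 is out (row 6 already has a 7). The remaining empty cells in column E are similarly blocked.
So the only cell in column E that can hold 7 is E2.
Therefore E2 = 7.

7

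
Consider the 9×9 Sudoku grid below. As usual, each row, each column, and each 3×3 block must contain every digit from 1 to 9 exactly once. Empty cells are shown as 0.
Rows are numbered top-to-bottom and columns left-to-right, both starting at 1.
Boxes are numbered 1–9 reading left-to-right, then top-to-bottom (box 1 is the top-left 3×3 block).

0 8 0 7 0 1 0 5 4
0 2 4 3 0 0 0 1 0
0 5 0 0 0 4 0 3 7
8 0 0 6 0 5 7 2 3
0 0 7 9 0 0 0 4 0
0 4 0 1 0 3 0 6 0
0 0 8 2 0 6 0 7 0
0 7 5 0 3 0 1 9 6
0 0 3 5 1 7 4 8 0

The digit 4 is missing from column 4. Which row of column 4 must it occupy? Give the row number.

8

Consider where 4 can go in column 4.
R3C4 is out (row 3 already has a 4).
So the only cell in column 4 that can hold 4 is R8C4.
That is row 8.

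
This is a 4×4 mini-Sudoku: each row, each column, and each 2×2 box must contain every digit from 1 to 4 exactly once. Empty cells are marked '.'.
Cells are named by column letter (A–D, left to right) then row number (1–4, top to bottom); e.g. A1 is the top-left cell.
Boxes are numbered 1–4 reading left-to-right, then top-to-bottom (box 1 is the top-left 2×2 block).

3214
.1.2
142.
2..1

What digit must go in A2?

Row 2 already contains {1, 2}.
Column A already contains {1, 2, 3}.
Its 2×2 block (box 1) already contains {1, 2, 3}.
The only value from 1–4 not eliminated is 4, so A2 = 4.

4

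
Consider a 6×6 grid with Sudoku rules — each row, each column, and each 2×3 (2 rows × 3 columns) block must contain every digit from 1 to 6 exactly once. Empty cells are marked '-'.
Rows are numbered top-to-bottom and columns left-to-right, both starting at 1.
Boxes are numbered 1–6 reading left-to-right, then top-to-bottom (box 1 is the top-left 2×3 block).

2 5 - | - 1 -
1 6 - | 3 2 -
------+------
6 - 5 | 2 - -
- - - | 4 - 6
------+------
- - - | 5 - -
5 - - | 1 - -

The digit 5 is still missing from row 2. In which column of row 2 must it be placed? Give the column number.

6

Consider where 5 can go in row 2.
r2c3 is out (column 3 already has a 5).
So the only cell in row 2 that can hold 5 is r2c6.
That is column 6.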